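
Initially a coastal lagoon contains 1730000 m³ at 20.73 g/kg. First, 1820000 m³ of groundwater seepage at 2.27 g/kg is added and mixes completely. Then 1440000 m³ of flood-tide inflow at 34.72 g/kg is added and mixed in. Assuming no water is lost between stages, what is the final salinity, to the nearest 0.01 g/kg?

18.03 g/kg

Mass of salt is conserved:
Initial salt = 1,730,000×20.73 = 35,862,900
After stage 1: salt = 35,862,900 + 1,820,000×2.27 = 39,994,300; volume = 3,550,000 m³; S = 11.266 g/kg
After stage 2: salt = 39,994,300 + 1,440,000×34.72 = 89,991,100; volume = 4,990,000 m³
S = 89,991,100 / 4,990,000 = 18.0343 g/kg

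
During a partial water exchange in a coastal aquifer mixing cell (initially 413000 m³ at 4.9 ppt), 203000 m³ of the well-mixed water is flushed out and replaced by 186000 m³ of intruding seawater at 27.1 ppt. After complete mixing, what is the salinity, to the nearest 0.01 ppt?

Remaining after removal: 210,000 m³ at 4.9 ppt (salt = 1,029,000)
After addition: salt = 1,029,000 + 186,000×27.1 = 6,069,600; volume = 396,000 m³
S = 6,069,600 / 396,000 = 15.3273 ppt

15.33 ppt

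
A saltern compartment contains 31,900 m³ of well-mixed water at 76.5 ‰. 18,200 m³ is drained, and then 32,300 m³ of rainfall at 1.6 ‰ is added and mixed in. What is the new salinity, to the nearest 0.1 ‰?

23.9 ‰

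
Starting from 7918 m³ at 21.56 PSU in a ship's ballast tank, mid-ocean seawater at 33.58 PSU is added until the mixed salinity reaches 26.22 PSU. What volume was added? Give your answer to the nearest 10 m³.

Salt balance: 7,918×21.56 + V×33.58 = (7,918+V)×26.22
170,712.08 + 33.58V = 207,609.96 + 26.22V
36,897.88 = 7.36V
V = 5,013.3 m³

5010 m³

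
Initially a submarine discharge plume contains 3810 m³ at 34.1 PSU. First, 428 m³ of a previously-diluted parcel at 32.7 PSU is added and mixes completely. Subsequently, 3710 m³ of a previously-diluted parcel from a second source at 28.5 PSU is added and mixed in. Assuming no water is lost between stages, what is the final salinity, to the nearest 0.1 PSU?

31.4 PSU

Conserving salt mass:
Initial salt = 3,810×34.1 = 129,921
After stage 1: salt = 129,921 + 428×32.7 = 143,916.6; volume = 4,238 m³; S = 33.959 PSU
After stage 2: salt = 143,916.6 + 3,710×28.5 = 249,651.6; volume = 7,948 m³
S = 249,651.6 / 7,948 = 31.4106 PSU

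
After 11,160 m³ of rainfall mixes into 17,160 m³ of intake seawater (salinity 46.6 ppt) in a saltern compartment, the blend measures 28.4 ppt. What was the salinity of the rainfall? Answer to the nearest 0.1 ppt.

Salt balance: 17,160×46.6 + 11,160×S = 28,320×28.4
799,656 + 11,160·S = 804,288
S = (804,288 − 799,656) / 11,160 = 0.4151 ppt

0.4 ppt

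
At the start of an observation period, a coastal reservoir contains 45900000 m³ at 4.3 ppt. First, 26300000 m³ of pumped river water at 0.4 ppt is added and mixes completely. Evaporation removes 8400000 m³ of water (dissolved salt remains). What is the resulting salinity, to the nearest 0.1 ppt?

After mixing: salt = 45,900,000×4.3 + 26,300,000×0.4 = 207,890,000; volume = 72,200,000 m³
After evaporation: salt unchanged = 207,890,000; volume = 72,200,000 − 8,400,000 = 63,800,000 m³
S = 207,890,000 / 63,800,000 = 3.2585 ppt

3.3 ppt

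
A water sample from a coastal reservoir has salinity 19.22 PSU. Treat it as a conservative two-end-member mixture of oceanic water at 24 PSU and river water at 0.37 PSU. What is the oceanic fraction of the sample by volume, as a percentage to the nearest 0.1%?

Let g be the oceanic fraction. Salt balance per unit volume:
g×24 + (1−g)×0.37 = 19.22
g = (19.22 − 0.37) / (24 − 0.37) = 18.85/23.63 = 0.7977

79.8%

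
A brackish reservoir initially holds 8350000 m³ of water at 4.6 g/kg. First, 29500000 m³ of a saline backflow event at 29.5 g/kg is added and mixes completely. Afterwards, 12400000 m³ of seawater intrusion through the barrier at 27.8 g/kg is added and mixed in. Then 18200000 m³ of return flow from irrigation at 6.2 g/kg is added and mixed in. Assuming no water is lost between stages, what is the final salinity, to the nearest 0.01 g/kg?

19.96 g/kg

Mass of salt is conserved:
Initial salt = 8,350,000×4.6 = 38,410,000
After stage 1: salt = 38,410,000 + 29,500,000×29.5 = 908,660,000; volume = 37,850,000 m³; S = 24.007 g/kg
After stage 2: salt = 908,660,000 + 12,400,000×27.8 = 1,253,380,000; volume = 50,250,000 m³; S = 24.943 g/kg
After stage 3: salt = 1,253,380,000 + 18,200,000×6.2 = 1,366,220,000; volume = 68,450,000 m³
S = 1,366,220,000 / 68,450,000 = 19.9594 g/kg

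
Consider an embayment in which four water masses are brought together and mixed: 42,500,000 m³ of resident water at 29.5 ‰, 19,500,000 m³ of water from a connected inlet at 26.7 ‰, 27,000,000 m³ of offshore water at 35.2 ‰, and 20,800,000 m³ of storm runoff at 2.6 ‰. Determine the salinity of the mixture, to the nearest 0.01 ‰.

Weighted by volume,
salt = 42,500,000×29.5 + 19,500,000×26.7 + 27,000,000×35.2 + 20,800,000×2.6 = 1,253,750,000 + 520,650,000 + 950,400,000 + 54,080,000 = 2,778,880,000
volume = 42,500,000 + 19,500,000 + 27,000,000 + 20,800,000 = 109,800,000 m³
S = 2,778,880,000 / 109,800,000 = 25.3086 ‰

25.31 ‰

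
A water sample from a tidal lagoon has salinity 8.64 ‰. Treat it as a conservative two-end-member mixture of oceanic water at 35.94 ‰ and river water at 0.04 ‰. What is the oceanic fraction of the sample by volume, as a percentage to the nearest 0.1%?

24.0%

Let g be the oceanic fraction. Salt balance per unit volume:
g×35.94 + (1−g)×0.04 = 8.64
g = (8.64 − 0.04) / (35.94 − 0.04) = 8.6/35.9 = 0.2396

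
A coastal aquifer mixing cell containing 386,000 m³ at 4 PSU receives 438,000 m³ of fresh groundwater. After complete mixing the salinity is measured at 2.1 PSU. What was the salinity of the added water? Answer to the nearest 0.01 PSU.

0.43 PSU

Salt balance: 386,000×4 + 438,000×S = 824,000×2.1
1,544,000 + 438,000·S = 1,730,400
S = (1,730,400 − 1,544,000) / 438,000 = 0.4256 PSU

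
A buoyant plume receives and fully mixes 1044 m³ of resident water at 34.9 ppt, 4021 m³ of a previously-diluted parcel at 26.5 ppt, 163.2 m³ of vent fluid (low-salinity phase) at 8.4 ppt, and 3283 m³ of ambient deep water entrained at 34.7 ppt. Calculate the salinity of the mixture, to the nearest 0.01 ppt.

By conservation of dissolved salt,
salt = 1,044×34.9 + 4,021×26.5 + 163.2×8.4 + 3,283×34.7 = 36,435.6 + 106,556.5 + 1,370.88 + 113,920.1 = 258,283.08
volume = 1,044 + 4,021 + 163.2 + 3,283 = 8,511.2 m³
S = 258,283.08 / 8,511.2 = 30.3463 ppt

30.35 ppt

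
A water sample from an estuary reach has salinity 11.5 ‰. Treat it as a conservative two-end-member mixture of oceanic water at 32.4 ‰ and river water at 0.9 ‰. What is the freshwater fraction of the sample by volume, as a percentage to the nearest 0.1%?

66.3%

Let f be the freshwater fraction. Salt balance per unit volume:
f×0.9 + (1−f)×32.4 = 11.5
f = (32.4 − 11.5) / (32.4 − 0.9) = 20.9/31.5 = 0.6635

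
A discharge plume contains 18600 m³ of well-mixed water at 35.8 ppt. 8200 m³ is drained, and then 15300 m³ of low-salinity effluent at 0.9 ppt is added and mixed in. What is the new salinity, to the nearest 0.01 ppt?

15.02 ppt

Remaining after removal: 10,400 m³ at 35.8 ppt (salt = 372,320)
After addition: salt = 372,320 + 15,300×0.9 = 386,090; volume = 25,700 m³
S = 386,090 / 25,700 = 15.023 ppt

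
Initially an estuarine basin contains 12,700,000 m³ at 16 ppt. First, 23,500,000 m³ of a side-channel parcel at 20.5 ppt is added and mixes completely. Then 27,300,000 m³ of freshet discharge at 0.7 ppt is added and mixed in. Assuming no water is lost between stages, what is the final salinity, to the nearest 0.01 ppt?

11.09 ppt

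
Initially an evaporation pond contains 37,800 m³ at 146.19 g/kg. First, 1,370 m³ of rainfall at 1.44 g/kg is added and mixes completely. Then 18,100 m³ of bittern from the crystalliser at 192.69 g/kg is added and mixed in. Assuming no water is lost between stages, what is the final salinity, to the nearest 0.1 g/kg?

157.4 g/kg

Total salt / total volume:
Initial salt = 37,800×146.19 = 5,525,982
After stage 1: salt = 5,525,982 + 1,370×1.44 = 5,527,954.8; volume = 39,170 m³; S = 141.127 g/kg
After stage 2: salt = 5,527,954.8 + 18,100×192.69 = 9,015,643.8; volume = 57,270 m³
S = 9,015,643.8 / 57,270 = 157.4235 g/kg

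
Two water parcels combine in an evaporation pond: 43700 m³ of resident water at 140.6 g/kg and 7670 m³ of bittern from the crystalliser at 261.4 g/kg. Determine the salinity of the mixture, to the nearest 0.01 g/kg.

158.64 g/kg

Total salt / total volume:
salt = 43,700×140.6 + 7,670×261.4 = 6,144,220 + 2,004,938 = 8,149,158
volume = 43,700 + 7,670 = 51,370 m³
S = 8,149,158 / 51,370 = 158.6365 g/kg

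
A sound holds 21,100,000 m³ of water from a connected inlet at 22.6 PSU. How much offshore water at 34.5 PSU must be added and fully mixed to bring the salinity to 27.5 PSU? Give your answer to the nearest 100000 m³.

14800000 m³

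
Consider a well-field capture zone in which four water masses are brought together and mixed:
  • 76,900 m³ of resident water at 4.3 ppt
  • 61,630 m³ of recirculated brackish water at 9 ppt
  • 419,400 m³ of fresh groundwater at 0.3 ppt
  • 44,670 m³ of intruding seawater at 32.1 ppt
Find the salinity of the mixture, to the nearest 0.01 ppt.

4.06 ppt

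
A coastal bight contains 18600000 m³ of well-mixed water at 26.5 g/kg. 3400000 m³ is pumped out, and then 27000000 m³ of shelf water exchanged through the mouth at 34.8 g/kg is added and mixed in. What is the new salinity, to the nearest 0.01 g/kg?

31.81 g/kg

Remaining after removal: 15,200,000 m³ at 26.5 g/kg (salt = 402,800,000)
After addition: salt = 402,800,000 + 27,000,000×34.8 = 1,342,400,000; volume = 42,200,000 m³
S = 1,342,400,000 / 42,200,000 = 31.8104 g/kg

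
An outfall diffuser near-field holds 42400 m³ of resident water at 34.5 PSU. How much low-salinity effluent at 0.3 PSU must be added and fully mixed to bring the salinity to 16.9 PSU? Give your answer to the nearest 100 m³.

45000 m³

Salt balance: 42,400×34.5 + V×0.3 = (42,400+V)×16.9
1,462,800 + 0.3V = 716,560 + 16.9V
746,240 = 16.6V
V = 44,954.22 m³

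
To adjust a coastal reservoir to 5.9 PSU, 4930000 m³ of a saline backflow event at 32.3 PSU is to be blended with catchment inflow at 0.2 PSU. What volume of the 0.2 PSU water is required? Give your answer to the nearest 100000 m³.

22800000 m³

Salt balance: 4,930,000×32.3 + V×0.2 = (4,930,000+V)×5.9
159,239,000 + 0.2V = 29,087,000 + 5.9V
130,152,000 = 5.7V
V = 22,833,684.21 m³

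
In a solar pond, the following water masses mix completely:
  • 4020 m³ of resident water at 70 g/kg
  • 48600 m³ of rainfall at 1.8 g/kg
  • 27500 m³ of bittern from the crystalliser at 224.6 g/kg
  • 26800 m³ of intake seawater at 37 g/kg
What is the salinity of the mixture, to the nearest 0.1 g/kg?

Salt balance:
salt = 4,020×70 + 48,600×1.8 + 27,500×224.6 + 26,800×37 = 281,400 + 87,480 + 6,176,500 + 991,600 = 7,536,980
volume = 4,020 + 48,600 + 27,500 + 26,800 = 106,920 m³
S = 7,536,980 / 106,920 = 70.492 g/kg

70.5 g/kg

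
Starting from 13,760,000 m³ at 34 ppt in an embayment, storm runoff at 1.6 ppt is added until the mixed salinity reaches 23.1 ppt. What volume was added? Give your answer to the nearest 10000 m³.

Salt balance: 13,760,000×34 + V×1.6 = (13,760,000+V)×23.1
467,840,000 + 1.6V = 317,856,000 + 23.1V
149,984,000 = 21.5V
V = 6,976,000 m³

6980000 m³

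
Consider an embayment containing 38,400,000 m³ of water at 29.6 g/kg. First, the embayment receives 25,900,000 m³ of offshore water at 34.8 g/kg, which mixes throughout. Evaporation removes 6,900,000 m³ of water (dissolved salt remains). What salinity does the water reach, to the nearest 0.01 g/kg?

After mixing: salt = 38,400,000×29.6 + 25,900,000×34.8 = 2,037,960,000; volume = 64,300,000 m³
After evaporation: salt unchanged = 2,037,960,000; volume = 64,300,000 − 6,900,000 = 57,400,000 m³
S = 2,037,960,000 / 57,400,000 = 35.5045 g/kg

35.50 g/kg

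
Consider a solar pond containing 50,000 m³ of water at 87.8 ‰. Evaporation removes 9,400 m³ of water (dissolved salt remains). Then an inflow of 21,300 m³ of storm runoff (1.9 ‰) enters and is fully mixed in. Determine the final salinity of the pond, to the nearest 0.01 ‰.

After evaporation: salt = 50,000×87.8 = 4,390,000; volume = 50,000 − 9,400 = 40,600 m³
After mixing: salt = 4,390,000 + 21,300×1.9 = 4,430,470; volume = 40,600 + 21,300 = 61,900 m³
S = 4,430,470 / 61,900 = 71.5746 ‰

71.57 ‰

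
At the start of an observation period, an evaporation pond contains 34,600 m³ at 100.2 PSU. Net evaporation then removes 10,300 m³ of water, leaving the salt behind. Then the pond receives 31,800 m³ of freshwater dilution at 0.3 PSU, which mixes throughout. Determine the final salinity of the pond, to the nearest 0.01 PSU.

After evaporation: salt = 34,600×100.2 = 3,466,920; volume = 34,600 − 10,300 = 24,300 m³
After mixing: salt = 3,466,920 + 31,800×0.3 = 3,476,460; volume = 24,300 + 31,800 = 56,100 m³
S = 3,476,460 / 56,100 = 61.969 PSU

61.97 PSU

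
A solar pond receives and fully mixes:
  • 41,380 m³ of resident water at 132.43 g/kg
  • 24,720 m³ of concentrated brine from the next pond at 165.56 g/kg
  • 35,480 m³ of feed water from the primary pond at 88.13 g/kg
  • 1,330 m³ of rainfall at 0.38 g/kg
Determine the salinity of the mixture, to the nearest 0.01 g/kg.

123.41 g/kg

By conservation of dissolved salt,
salt = 41,380×132.43 + 24,720×165.56 + 35,480×88.13 + 1,330×0.38 = 5,479,953.4 + 4,092,643.2 + 3,126,852.4 + 505.4 = 12,699,954.4
volume = 41,380 + 24,720 + 35,480 + 1,330 = 102,910 m³
S = 12,699,954.4 / 102,910 = 123.4084 g/kg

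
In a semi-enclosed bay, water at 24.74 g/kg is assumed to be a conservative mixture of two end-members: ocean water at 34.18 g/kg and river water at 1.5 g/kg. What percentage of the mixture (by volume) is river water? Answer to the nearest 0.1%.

28.9%

Let f be the freshwater fraction. Salt balance per unit volume:
f×1.5 + (1−f)×34.18 = 24.74
f = (34.18 − 24.74) / (34.18 − 1.5) = 9.44/32.68 = 0.2889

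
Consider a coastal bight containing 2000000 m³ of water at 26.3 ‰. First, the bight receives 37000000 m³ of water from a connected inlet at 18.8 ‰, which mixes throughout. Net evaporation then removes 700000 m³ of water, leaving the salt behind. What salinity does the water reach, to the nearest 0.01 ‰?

19.54 ‰

After mixing: salt = 2,000,000×26.3 + 37,000,000×18.8 = 748,200,000; volume = 39,000,000 m³
After evaporation: salt unchanged = 748,200,000; volume = 39,000,000 − 700,000 = 38,300,000 m³
S = 748,200,000 / 38,300,000 = 19.5352 ‰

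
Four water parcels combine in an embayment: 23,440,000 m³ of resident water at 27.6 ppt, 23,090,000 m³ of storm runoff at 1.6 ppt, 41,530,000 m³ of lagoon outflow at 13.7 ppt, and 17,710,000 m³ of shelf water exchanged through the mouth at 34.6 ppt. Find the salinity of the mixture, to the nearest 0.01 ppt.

Conserving salt mass:
salt = 23,440,000×27.6 + 23,090,000×1.6 + 41,530,000×13.7 + 17,710,000×34.6 = 646,944,000 + 36,944,000 + 568,961,000 + 612,766,000 = 1,865,615,000
volume = 23,440,000 + 23,090,000 + 41,530,000 + 17,710,000 = 105,770,000 m³
S = 1,865,615,000 / 105,770,000 = 17.6384 ppt

17.64 ppt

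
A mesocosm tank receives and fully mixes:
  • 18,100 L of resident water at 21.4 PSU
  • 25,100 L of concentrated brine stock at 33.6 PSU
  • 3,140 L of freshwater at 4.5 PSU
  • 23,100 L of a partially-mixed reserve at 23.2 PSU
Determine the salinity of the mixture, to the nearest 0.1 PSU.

Conserving salt mass:
salt = 18,100×21.4 + 25,100×33.6 + 3,140×4.5 + 23,100×23.2 = 387,340 + 843,360 + 14,130 + 535,920 = 1,780,750
volume = 18,100 + 25,100 + 3,140 + 23,100 = 69,440 L
S = 1,780,750 / 69,440 = 25.644 PSU

25.6 PSU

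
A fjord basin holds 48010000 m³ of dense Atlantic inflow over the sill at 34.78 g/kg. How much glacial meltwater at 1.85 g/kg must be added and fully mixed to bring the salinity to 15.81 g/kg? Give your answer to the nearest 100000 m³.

65200000 m³

Salt balance: 48,010,000×34.78 + V×1.85 = (48,010,000+V)×15.81
1,669,787,800 + 1.85V = 759,038,100 + 15.81V
910,749,700 = 13.96V
V = 65,239,949.86 m³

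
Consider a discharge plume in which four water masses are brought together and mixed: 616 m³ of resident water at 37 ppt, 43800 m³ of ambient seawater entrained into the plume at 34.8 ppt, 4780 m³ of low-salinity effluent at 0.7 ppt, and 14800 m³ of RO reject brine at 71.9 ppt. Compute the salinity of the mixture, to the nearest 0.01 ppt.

40.85 ppt

Salt balance:
salt = 616×37 + 43,800×34.8 + 4,780×0.7 + 14,800×71.9 = 22,792 + 1,524,240 + 3,346 + 1,064,120 = 2,614,498
volume = 616 + 43,800 + 4,780 + 14,800 = 63,996 m³
S = 2,614,498 / 63,996 = 40.8541 ppt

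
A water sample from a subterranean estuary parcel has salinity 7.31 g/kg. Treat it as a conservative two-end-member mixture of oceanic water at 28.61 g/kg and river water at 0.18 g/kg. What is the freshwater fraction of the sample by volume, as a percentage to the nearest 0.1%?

Let f be the freshwater fraction. Salt balance per unit volume:
f×0.18 + (1−f)×28.61 = 7.31
f = (28.61 − 7.31) / (28.61 − 0.18) = 21.3/28.43 = 0.7492

74.9%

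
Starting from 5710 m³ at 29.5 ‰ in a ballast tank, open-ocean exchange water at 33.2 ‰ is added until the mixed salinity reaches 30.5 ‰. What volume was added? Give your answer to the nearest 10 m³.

2110 m³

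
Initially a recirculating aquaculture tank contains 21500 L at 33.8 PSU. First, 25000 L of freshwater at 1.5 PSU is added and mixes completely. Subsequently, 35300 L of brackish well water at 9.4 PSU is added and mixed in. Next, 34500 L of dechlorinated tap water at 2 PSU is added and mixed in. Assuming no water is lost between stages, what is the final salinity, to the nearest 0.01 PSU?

Conserving salt mass:
Initial salt = 21,500×33.8 = 726,700
After stage 1: salt = 726,700 + 25,000×1.5 = 764,200; volume = 46,500 L; S = 16.434 PSU
After stage 2: salt = 764,200 + 35,300×9.4 = 1,096,020; volume = 81,800 L; S = 13.399 PSU
After stage 3: salt = 1,096,020 + 34,500×2 = 1,165,020; volume = 116,300 L
S = 1,165,020 / 116,300 = 10.0174 PSU

10.02 PSU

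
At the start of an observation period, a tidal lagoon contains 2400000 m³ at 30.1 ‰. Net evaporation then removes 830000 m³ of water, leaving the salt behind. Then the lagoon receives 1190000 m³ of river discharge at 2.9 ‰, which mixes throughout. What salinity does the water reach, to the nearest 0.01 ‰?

After evaporation: salt = 2,400,000×30.1 = 72,240,000; volume = 2,400,000 − 830,000 = 1,570,000 m³
After mixing: salt = 72,240,000 + 1,190,000×2.9 = 75,691,000; volume = 1,570,000 + 1,190,000 = 2,760,000 m³
S = 75,691,000 / 2,760,000 = 27.4243 ‰

27.42 ‰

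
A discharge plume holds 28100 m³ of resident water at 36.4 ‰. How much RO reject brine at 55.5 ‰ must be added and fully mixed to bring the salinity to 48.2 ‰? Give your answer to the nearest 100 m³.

Salt balance: 28,100×36.4 + V×55.5 = (28,100+V)×48.2
1,022,840 + 55.5V = 1,354,420 + 48.2V
331,580 = 7.3V
V = 45,421.92 m³

45400 m³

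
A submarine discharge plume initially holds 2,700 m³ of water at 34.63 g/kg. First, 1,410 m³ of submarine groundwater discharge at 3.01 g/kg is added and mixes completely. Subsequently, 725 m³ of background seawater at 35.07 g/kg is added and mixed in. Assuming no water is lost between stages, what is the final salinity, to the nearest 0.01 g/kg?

By conservation of dissolved salt,
Initial salt = 2,700×34.63 = 93,501
After stage 1: salt = 93,501 + 1,410×3.01 = 97,745.1; volume = 4,110 m³; S = 23.782 g/kg
After stage 2: salt = 97,745.1 + 725×35.07 = 123,170.85; volume = 4,835 m³
S = 123,170.85 / 4,835 = 25.4748 g/kg

25.47 g/kg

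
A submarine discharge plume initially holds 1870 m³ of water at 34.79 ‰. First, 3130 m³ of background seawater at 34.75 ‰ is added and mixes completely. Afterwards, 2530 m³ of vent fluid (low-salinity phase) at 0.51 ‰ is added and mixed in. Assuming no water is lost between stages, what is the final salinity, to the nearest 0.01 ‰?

23.26 ‰

Salt balance:
Initial salt = 1,870×34.79 = 65,057.3
After stage 1: salt = 65,057.3 + 3,130×34.75 = 173,824.8; volume = 5,000 m³; S = 34.765 ‰
After stage 2: salt = 173,824.8 + 2,530×0.51 = 175,115.1; volume = 7,530 m³
S = 175,115.1 / 7,530 = 23.2557 ‰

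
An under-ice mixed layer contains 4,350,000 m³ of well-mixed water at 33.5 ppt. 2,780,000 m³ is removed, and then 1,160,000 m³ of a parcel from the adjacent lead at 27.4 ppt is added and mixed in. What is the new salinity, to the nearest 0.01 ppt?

Remaining after removal: 1,570,000 m³ at 33.5 ppt (salt = 52,595,000)
After addition: salt = 52,595,000 + 1,160,000×27.4 = 84,379,000; volume = 2,730,000 m³
S = 84,379,000 / 2,730,000 = 30.9081 ppt

30.91 ppt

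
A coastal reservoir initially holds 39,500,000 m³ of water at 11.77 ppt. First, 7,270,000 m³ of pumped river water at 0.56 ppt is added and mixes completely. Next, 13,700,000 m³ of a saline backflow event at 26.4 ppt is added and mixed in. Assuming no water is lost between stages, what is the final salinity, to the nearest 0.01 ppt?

Total salt / total volume:
Initial salt = 39,500,000×11.77 = 464,915,000
After stage 1: salt = 464,915,000 + 7,270,000×0.56 = 468,986,200; volume = 46,770,000 m³; S = 10.028 ppt
After stage 2: salt = 468,986,200 + 13,700,000×26.4 = 830,666,200; volume = 60,470,000 m³
S = 830,666,200 / 60,470,000 = 13.7368 ppt

13.74 ppt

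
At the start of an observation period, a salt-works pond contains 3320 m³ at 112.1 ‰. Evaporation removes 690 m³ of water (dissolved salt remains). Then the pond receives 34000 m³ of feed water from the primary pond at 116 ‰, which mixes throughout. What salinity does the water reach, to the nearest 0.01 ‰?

117.83 ‰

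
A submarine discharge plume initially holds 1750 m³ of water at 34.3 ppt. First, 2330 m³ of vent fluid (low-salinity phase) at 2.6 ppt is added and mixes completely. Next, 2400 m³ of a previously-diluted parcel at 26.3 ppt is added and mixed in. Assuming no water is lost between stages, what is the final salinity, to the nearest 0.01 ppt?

19.94 ppt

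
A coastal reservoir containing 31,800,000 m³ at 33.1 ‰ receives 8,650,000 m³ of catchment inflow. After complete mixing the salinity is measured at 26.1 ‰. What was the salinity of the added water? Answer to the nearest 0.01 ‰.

0.37 ‰

Salt balance: 31,800,000×33.1 + 8,650,000×S = 40,450,000×26.1
1,052,580,000 + 8,650,000·S = 1,055,745,000
S = (1,055,745,000 − 1,052,580,000) / 8,650,000 = 0.3659 ‰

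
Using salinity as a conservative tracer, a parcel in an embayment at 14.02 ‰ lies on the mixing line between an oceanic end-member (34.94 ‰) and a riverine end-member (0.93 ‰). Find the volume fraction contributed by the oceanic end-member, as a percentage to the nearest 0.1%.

38.5%

Let g be the oceanic fraction. Salt balance per unit volume:
g×34.94 + (1−g)×0.93 = 14.02
g = (14.02 − 0.93) / (34.94 − 0.93) = 13.09/34.01 = 0.3849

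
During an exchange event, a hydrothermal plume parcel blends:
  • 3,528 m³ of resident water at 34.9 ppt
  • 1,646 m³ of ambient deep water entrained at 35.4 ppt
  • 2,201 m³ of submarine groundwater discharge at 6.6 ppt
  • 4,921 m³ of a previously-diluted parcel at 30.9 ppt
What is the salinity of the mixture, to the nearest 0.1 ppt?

28.3 ppt

Mass of salt is conserved:
salt = 3,528×34.9 + 1,646×35.4 + 2,201×6.6 + 4,921×30.9 = 123,127.2 + 58,268.4 + 14,526.6 + 152,058.9 = 347,981.1
volume = 3,528 + 1,646 + 2,201 + 4,921 = 12,296 m³
S = 347,981.1 / 12,296 = 28.3 ppt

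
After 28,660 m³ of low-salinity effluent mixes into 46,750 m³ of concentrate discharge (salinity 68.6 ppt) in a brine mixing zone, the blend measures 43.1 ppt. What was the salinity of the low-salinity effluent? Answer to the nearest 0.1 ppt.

1.5 ppt

Salt balance: 46,750×68.6 + 28,660×S = 75,410×43.1
3,207,050 + 28,660·S = 3,250,171
S = (3,250,171 − 3,207,050) / 28,660 = 1.5046 ppt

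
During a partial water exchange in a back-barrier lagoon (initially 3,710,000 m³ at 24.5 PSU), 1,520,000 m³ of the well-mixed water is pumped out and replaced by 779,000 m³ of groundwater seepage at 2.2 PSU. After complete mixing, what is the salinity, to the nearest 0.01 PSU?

18.65 PSU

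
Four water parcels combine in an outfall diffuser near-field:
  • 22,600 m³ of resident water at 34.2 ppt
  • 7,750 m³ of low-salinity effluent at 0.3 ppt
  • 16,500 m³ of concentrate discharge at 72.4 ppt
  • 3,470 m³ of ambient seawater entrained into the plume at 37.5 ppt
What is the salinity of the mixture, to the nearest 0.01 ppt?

Conserving salt mass:
salt = 22,600×34.2 + 7,750×0.3 + 16,500×72.4 + 3,470×37.5 = 772,920 + 2,325 + 1,194,600 + 130,125 = 2,099,970
volume = 22,600 + 7,750 + 16,500 + 3,470 = 50,320 m³
S = 2,099,970 / 50,320 = 41.7323 ppt

41.73 ppt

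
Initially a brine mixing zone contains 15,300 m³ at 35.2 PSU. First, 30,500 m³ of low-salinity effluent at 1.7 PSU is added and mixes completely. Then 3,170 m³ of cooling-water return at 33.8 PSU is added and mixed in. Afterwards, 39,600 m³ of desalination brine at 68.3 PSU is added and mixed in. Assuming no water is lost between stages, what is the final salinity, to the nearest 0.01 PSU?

Salt balance:
Initial salt = 15,300×35.2 = 538,560
After stage 1: salt = 538,560 + 30,500×1.7 = 590,410; volume = 45,800 m³; S = 12.891 PSU
After stage 2: salt = 590,410 + 3,170×33.8 = 697,556; volume = 48,970 m³; S = 14.245 PSU
After stage 3: salt = 697,556 + 39,600×68.3 = 3,402,236; volume = 88,570 m³
S = 3,402,236 / 88,570 = 38.413 PSU

38.41 PSU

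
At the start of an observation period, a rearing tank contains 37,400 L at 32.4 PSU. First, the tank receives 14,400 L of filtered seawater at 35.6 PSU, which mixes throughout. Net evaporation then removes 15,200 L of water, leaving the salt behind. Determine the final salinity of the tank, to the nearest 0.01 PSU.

47.11 PSU

After mixing: salt = 37,400×32.4 + 14,400×35.6 = 1,724,400; volume = 51,800 L
After evaporation: salt unchanged = 1,724,400; volume = 51,800 − 15,200 = 36,600 L
S = 1,724,400 / 36,600 = 47.1148 PSU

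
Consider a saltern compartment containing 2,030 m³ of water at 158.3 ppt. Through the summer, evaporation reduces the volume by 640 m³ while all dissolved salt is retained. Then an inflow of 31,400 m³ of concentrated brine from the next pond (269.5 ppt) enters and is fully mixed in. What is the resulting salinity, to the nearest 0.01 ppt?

After evaporation: salt = 2,030×158.3 = 321,349; volume = 2,030 − 640 = 1,390 m³
After mixing: salt = 321,349 + 31,400×269.5 = 8,783,649; volume = 1,390 + 31,400 = 32,790 m³
S = 8,783,649 / 32,790 = 267.8758 ppt

267.88 ppt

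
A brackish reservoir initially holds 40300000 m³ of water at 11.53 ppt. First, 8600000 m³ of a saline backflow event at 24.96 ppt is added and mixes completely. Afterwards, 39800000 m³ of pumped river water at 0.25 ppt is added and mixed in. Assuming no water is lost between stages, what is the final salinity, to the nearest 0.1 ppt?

7.8 ppt

Total salt / total volume:
Initial salt = 40,300,000×11.53 = 464,659,000
After stage 1: salt = 464,659,000 + 8,600,000×24.96 = 679,315,000; volume = 48,900,000 m³; S = 13.892 ppt
After stage 2: salt = 679,315,000 + 39,800,000×0.25 = 689,265,000; volume = 88,700,000 m³
S = 689,265,000 / 88,700,000 = 7.7707 ppt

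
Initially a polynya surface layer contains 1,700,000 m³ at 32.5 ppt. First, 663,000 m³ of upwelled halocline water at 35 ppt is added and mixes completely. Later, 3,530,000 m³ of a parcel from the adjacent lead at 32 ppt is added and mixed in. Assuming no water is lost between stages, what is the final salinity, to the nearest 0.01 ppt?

32.48 ppt

By conservation of dissolved salt,
Initial salt = 1,700,000×32.5 = 55,250,000
After stage 1: salt = 55,250,000 + 663,000×35 = 78,455,000; volume = 2,363,000 m³; S = 33.201 ppt
After stage 2: salt = 78,455,000 + 3,530,000×32 = 191,415,000; volume = 5,893,000 m³
S = 191,415,000 / 5,893,000 = 32.4818 ppt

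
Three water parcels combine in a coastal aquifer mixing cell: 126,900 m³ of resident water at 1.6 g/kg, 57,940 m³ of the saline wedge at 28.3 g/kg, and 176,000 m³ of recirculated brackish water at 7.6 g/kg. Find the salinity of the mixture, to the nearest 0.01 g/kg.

Total salt / total volume:
salt = 126,900×1.6 + 57,940×28.3 + 176,000×7.6 = 203,040 + 1,639,702 + 1,337,600 = 3,180,342
volume = 126,900 + 57,940 + 176,000 = 360,840 m³
S = 3,180,342 / 360,840 = 8.8137 g/kg

8.81 g/kg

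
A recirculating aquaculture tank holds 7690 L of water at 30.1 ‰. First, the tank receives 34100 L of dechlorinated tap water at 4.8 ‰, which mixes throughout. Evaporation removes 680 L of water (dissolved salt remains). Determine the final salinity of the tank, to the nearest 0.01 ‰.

After mixing: salt = 7,690×30.1 + 34,100×4.8 = 395,149; volume = 41,790 L
After evaporation: salt unchanged = 395,149; volume = 41,790 − 680 = 41,110 L
S = 395,149 / 41,110 = 9.612 ‰

9.61 ‰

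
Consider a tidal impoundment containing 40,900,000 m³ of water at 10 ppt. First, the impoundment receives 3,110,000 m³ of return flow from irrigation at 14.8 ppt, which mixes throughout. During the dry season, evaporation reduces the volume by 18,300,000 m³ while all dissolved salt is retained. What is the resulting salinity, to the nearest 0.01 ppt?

After mixing: salt = 40,900,000×10 + 3,110,000×14.8 = 455,028,000; volume = 44,010,000 m³
After evaporation: salt unchanged = 455,028,000; volume = 44,010,000 − 18,300,000 = 25,710,000 m³
S = 455,028,000 / 25,710,000 = 17.6985 ppt

17.70 ppt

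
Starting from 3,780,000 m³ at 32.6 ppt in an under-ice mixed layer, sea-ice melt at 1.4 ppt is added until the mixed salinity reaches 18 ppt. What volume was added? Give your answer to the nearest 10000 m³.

Salt balance: 3,780,000×32.6 + V×1.4 = (3,780,000+V)×18
123,228,000 + 1.4V = 68,040,000 + 18V
55,188,000 = 16.6V
V = 3,324,578.31 m³

3320000 m³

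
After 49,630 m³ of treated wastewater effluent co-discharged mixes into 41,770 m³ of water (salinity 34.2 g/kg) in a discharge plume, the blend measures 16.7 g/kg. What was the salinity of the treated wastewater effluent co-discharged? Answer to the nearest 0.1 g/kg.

Salt balance: 41,770×34.2 + 49,630×S = 91,400×16.7
1,428,534 + 49,630·S = 1,526,380
S = (1,526,380 − 1,428,534) / 49,630 = 1.9715 g/kg

2.0 g/kg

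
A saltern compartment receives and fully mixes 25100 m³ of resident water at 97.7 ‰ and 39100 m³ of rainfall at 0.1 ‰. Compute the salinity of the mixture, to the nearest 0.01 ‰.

Mass of salt is conserved:
salt = 25,100×97.7 + 39,100×0.1 = 2,452,270 + 3,910 = 2,456,180
volume = 25,100 + 39,100 = 64,200 m³
S = 2,456,180 / 64,200 = 38.2583 ‰

38.26 ‰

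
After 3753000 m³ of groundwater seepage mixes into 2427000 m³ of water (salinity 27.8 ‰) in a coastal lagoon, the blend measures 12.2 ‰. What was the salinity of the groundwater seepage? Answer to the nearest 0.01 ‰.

2.11 ‰

Salt balance: 2,427,000×27.8 + 3,753,000×S = 6,180,000×12.2
67,470,600 + 3,753,000·S = 75,396,000
S = (75,396,000 − 67,470,600) / 3,753,000 = 2.1118 ‰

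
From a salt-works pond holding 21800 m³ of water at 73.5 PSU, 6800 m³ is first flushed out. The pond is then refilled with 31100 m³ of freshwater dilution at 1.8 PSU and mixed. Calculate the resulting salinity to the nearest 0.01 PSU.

Remaining after removal: 15,000 m³ at 73.5 PSU (salt = 1,102,500)
After addition: salt = 1,102,500 + 31,100×1.8 = 1,158,480; volume = 46,100 m³
S = 1,158,480 / 46,100 = 25.1297 PSU

25.13 PSU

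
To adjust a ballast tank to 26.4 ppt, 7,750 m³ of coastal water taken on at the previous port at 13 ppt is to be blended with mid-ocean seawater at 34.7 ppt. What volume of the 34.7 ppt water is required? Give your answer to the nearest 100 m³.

Salt balance: 7,750×13 + V×34.7 = (7,750+V)×26.4
100,750 + 34.7V = 204,600 + 26.4V
103,850 = 8.3V
V = 12,512.05 m³

12500 m³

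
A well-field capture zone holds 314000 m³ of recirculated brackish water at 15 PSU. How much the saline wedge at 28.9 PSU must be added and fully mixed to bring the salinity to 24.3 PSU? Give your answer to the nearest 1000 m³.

635000 m³

Salt balance: 314,000×15 + V×28.9 = (314,000+V)×24.3
4,710,000 + 28.9V = 7,630,200 + 24.3V
2,920,200 = 4.6V
V = 634,826.09 m³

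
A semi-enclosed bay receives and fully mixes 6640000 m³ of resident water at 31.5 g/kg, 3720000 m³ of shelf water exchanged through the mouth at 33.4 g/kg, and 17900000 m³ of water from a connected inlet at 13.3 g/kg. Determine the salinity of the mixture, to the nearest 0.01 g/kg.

Total salt / total volume:
salt = 6,640,000×31.5 + 3,720,000×33.4 + 17,900,000×13.3 = 209,160,000 + 124,248,000 + 238,070,000 = 571,478,000
volume = 6,640,000 + 3,720,000 + 17,900,000 = 28,260,000 m³
S = 571,478,000 / 28,260,000 = 20.2222 g/kg

20.22 g/kg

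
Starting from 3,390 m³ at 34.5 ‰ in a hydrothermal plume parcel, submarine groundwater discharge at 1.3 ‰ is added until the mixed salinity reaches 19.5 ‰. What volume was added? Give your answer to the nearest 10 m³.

Salt balance: 3,390×34.5 + V×1.3 = (3,390+V)×19.5
116,955 + 1.3V = 66,105 + 19.5V
50,850 = 18.2V
V = 2,793.96 m³

2790 m³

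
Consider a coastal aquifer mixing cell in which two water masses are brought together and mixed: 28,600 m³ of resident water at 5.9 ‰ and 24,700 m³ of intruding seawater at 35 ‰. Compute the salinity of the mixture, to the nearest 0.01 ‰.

19.39 ‰

Weighted by volume,
salt = 28,600×5.9 + 24,700×35 = 168,740 + 864,500 = 1,033,240
volume = 28,600 + 24,700 = 53,300 m³
S = 1,033,240 / 53,300 = 19.3854 ‰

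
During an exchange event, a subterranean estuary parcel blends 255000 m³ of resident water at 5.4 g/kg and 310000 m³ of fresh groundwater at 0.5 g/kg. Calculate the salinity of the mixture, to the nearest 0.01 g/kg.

Salt balance:
salt = 255,000×5.4 + 310,000×0.5 = 1,377,000 + 155,000 = 1,532,000
volume = 255,000 + 310,000 = 565,000 m³
S = 1,532,000 / 565,000 = 2.7115 g/kg

2.71 g/kg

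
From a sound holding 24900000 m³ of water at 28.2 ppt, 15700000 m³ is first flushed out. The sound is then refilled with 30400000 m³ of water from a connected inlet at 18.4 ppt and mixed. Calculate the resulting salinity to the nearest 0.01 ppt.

Remaining after removal: 9,200,000 m³ at 28.2 ppt (salt = 259,440,000)
After addition: salt = 259,440,000 + 30,400,000×18.4 = 818,800,000; volume = 39,600,000 m³
S = 818,800,000 / 39,600,000 = 20.6768 ppt

20.68 ppt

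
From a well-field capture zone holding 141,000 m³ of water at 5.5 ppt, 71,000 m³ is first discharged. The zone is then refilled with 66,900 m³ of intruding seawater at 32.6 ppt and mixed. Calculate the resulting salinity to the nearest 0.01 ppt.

18.74 ppt

Remaining after removal: 70,000 m³ at 5.5 ppt (salt = 385,000)
After addition: salt = 385,000 + 66,900×32.6 = 2,565,940; volume = 136,900 m³
S = 2,565,940 / 136,900 = 18.7432 ppt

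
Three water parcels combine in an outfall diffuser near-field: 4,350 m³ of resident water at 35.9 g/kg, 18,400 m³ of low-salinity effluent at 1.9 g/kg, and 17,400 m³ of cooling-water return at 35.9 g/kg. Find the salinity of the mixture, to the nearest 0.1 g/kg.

Salt balance:
salt = 4,350×35.9 + 18,400×1.9 + 17,400×35.9 = 156,165 + 34,960 + 624,660 = 815,785
volume = 4,350 + 18,400 + 17,400 = 40,150 m³
S = 815,785 / 40,150 = 20.318 g/kg

20.3 g/kg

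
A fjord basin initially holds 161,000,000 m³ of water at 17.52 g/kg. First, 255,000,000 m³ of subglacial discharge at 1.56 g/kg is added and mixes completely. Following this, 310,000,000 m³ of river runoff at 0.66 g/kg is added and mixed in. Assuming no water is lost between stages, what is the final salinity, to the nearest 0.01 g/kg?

Weighted by volume,
Initial salt = 161,000,000×17.52 = 2,820,720,000
After stage 1: salt = 2,820,720,000 + 255,000,000×1.56 = 3,218,520,000; volume = 416,000,000 m³; S = 7.737 g/kg
After stage 2: salt = 3,218,520,000 + 310,000,000×0.66 = 3,423,120,000; volume = 726,000,000 m³
S = 3,423,120,000 / 726,000,000 = 4.715 g/kg

4.72 g/kg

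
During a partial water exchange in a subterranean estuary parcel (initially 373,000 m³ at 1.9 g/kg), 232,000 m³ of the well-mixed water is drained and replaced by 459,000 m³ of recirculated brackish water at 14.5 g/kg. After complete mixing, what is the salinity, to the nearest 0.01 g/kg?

11.54 g/kg

Remaining after removal: 141,000 m³ at 1.9 g/kg (salt = 267,900)
After addition: salt = 267,900 + 459,000×14.5 = 6,923,400; volume = 600,000 m³
S = 6,923,400 / 600,000 = 11.539 g/kg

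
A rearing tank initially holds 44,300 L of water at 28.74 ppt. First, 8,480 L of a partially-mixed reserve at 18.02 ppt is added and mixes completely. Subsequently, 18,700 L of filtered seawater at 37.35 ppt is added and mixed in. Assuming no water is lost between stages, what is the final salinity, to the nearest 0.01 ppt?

29.72 ppt

Mass of salt is conserved:
Initial salt = 44,300×28.74 = 1,273,182
After stage 1: salt = 1,273,182 + 8,480×18.02 = 1,425,991.6; volume = 52,780 L; S = 27.018 ppt
After stage 2: salt = 1,425,991.6 + 18,700×37.35 = 2,124,436.6; volume = 71,480 L
S = 2,124,436.6 / 71,480 = 29.7207 ppt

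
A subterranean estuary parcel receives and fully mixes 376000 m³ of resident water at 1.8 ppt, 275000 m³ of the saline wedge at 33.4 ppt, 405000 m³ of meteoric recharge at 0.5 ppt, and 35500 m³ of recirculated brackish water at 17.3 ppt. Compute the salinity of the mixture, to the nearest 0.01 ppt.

9.78 ppt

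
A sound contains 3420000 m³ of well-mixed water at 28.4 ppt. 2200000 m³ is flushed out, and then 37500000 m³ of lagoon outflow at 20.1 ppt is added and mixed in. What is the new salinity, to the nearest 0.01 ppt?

Remaining after removal: 1,220,000 m³ at 28.4 ppt (salt = 34,648,000)
After addition: salt = 34,648,000 + 37,500,000×20.1 = 788,398,000; volume = 38,720,000 m³
S = 788,398,000 / 38,720,000 = 20.3615 ppt

20.36 ppt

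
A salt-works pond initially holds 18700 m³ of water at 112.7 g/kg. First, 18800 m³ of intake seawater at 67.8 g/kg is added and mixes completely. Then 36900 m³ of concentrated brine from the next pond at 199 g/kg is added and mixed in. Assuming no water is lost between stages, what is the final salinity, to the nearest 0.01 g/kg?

144.16 g/kg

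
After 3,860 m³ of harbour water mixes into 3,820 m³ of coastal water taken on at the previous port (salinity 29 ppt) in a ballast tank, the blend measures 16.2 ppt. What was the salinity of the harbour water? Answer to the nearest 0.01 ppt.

3.53 ppt

Salt balance: 3,820×29 + 3,860×S = 7,680×16.2
110,780 + 3,860·S = 124,416
S = (124,416 − 110,780) / 3,860 = 3.5326 ppt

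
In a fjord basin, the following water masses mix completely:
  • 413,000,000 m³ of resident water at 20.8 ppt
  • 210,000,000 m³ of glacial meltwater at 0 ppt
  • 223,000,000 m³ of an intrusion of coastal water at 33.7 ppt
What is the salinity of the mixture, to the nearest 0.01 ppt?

Total salt / total volume:
salt = 413,000,000×20.8 + 210,000,000×0 + 223,000,000×33.7 = 8,590,400,000 + 0 + 7,515,100,000 = 16,105,500,000
volume = 413,000,000 + 210,000,000 + 223,000,000 = 846,000,000 m³
S = 16,105,500,000 / 846,000,000 = 19.0372 ppt

19.04 ppt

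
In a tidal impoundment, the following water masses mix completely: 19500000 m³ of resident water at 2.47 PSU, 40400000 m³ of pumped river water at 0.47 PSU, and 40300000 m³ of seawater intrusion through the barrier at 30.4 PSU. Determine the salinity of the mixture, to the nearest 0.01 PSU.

12.90 PSU

Weighted by volume,
salt = 19,500,000×2.47 + 40,400,000×0.47 + 40,300,000×30.4 = 48,165,000 + 18,988,000 + 1,225,120,000 = 1,292,273,000
volume = 19,500,000 + 40,400,000 + 40,300,000 = 100,200,000 m³
S = 1,292,273,000 / 100,200,000 = 12.8969 PSU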